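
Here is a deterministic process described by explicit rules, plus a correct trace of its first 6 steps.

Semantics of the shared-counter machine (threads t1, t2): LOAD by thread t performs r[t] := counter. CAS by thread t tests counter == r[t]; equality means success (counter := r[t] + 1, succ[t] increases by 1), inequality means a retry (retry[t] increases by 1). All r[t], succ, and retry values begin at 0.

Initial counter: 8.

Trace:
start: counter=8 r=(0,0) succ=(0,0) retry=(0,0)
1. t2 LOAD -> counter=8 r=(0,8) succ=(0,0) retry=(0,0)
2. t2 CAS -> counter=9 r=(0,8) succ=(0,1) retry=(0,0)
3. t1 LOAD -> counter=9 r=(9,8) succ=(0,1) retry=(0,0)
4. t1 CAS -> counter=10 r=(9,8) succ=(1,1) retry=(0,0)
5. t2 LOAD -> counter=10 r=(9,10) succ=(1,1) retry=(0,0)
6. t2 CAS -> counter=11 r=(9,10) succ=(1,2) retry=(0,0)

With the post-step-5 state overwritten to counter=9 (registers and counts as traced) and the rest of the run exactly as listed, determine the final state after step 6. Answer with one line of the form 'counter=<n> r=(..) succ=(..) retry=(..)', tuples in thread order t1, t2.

state after step 5 := counter=9 r=(9,10) succ=(1,1) retry=(0,0)
6. t2 CAS -> counter=9 r=(9,10) succ=(1,1) retry=(0,1)

counter=9 r=(9,10) succ=(1,1) retry=(0,1)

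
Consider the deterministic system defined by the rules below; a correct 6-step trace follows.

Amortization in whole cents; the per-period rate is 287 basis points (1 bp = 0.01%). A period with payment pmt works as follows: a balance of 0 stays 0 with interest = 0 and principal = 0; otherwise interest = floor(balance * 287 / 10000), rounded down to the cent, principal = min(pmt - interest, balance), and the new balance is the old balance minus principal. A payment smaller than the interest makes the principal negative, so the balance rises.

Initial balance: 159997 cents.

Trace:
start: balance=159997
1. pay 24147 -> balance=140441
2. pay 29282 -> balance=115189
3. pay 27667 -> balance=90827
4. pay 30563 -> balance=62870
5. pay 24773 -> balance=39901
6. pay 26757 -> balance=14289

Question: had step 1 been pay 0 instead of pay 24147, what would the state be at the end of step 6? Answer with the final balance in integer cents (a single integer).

(re-executing from step 1 with the substitution; state before step 1: balance=159997)
1. pay 0 -> balance=164588
2. pay 29282 -> balance=140029
3. pay 27667 -> balance=116380
4. pay 30563 -> balance=89157
5. pay 24773 -> balance=66942
6. pay 26757 -> balance=42106

42106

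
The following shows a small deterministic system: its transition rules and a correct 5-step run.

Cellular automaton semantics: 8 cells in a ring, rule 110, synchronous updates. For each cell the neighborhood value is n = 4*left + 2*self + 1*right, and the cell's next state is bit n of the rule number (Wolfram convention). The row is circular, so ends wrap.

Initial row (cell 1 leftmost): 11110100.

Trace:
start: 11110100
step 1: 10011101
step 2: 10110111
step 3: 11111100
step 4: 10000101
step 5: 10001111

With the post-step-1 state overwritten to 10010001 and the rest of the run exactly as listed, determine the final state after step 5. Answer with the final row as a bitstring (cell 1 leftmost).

state after step 1 := 10010001
step 2: 10110011
step 3: 11110110
step 4: 10011111
step 5: 10110000

10110000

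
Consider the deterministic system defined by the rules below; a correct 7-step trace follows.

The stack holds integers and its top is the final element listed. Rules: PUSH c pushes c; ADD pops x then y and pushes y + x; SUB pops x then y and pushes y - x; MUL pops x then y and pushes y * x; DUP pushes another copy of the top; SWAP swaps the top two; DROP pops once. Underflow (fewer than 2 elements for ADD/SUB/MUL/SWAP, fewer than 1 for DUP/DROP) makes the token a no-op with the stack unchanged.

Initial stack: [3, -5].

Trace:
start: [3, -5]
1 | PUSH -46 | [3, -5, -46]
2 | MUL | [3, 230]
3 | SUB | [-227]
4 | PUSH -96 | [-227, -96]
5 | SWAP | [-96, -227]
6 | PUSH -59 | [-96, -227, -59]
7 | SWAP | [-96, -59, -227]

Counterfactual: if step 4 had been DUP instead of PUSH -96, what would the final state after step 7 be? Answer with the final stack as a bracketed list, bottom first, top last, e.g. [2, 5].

[-227, -59, -227]

(re-executing from step 4 with the substitution; state before step 4: [-227])
4 | DUP | [-227, -227]
5 | SWAP | [-227, -227]
6 | PUSH -59 | [-227, -227, -59]
7 | SWAP | [-227, -59, -227]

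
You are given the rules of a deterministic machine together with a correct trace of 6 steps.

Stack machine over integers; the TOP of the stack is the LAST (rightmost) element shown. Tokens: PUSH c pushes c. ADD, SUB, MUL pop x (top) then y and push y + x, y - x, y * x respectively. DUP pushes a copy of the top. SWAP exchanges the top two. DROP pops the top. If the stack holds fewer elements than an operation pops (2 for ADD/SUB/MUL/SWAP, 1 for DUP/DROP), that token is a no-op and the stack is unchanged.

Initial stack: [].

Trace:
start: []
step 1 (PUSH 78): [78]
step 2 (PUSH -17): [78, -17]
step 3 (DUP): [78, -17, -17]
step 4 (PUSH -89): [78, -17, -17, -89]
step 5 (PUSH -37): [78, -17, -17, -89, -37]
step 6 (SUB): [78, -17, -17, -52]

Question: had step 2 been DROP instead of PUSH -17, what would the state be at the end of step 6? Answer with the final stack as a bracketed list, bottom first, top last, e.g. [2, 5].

[-52]

(re-executing from step 2 with the substitution; state before step 2: [78])
step 2 (DROP): []
step 3 (DUP): []
step 4 (PUSH -89): [-89]
step 5 (PUSH -37): [-89, -37]
step 6 (SUB): [-52]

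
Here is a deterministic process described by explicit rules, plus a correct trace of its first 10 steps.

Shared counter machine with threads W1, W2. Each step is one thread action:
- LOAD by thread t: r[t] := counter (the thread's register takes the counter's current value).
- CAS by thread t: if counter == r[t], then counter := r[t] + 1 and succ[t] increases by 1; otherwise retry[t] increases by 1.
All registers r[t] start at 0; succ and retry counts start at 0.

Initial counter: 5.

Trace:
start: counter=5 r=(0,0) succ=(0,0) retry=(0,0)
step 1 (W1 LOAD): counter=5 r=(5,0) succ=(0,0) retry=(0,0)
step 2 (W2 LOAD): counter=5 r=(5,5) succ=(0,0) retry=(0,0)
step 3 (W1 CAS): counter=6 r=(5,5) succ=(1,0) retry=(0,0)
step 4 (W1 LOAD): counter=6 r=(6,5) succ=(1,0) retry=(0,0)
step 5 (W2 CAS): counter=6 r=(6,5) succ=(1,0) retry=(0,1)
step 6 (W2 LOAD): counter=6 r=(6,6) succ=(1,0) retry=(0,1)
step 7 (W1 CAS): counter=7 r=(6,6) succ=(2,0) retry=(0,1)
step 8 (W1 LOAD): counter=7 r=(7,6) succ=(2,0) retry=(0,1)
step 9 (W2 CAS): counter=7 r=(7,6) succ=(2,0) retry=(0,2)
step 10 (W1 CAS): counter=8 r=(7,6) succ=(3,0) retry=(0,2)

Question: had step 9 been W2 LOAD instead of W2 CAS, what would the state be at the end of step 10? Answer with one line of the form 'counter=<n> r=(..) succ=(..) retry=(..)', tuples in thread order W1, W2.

counter=8 r=(7,7) succ=(3,0) retry=(0,1)

(re-executing from step 9 with the substitution; state before step 9: counter=7 r=(7,6) succ=(2,0) retry=(0,1))
step 9 (W2 LOAD): counter=7 r=(7,7) succ=(2,0) retry=(0,1)
step 10 (W1 CAS): counter=8 r=(7,7) succ=(3,0) retry=(0,1)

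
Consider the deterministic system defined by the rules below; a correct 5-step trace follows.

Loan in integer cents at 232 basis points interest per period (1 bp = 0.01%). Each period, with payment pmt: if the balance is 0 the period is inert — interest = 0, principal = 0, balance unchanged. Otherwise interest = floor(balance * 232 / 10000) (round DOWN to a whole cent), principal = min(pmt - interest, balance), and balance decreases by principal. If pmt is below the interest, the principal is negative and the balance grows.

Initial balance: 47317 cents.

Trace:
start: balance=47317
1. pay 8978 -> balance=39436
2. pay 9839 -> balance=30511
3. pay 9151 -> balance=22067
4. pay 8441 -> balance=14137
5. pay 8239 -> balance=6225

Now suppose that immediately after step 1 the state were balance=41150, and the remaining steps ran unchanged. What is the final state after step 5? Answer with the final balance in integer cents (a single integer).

8105

state after step 1 := balance=41150
2. pay 9839 -> balance=32265
3. pay 9151 -> balance=23862
4. pay 8441 -> balance=15974
5. pay 8239 -> balance=8105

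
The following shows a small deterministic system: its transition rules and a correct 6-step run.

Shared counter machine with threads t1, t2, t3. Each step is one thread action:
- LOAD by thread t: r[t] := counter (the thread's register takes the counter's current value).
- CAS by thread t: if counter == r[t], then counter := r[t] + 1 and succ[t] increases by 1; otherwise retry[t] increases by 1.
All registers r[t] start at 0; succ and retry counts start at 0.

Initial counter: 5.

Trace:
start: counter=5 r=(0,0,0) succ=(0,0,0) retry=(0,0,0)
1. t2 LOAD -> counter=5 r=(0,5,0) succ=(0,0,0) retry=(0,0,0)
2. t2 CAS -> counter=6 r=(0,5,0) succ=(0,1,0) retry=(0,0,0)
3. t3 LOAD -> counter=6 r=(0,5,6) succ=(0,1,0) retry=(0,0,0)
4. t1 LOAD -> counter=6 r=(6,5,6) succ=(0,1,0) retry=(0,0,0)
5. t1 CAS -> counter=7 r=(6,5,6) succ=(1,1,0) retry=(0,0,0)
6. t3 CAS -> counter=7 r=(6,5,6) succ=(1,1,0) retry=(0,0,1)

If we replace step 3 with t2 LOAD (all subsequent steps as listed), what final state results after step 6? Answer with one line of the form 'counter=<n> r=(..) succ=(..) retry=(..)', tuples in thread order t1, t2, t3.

counter=7 r=(6,6,0) succ=(1,1,0) retry=(0,0,1)

(re-executing from step 3 with the substitution; state before step 3: counter=6 r=(0,5,0) succ=(0,1,0) retry=(0,0,0))
3. t2 LOAD -> counter=6 r=(0,6,0) succ=(0,1,0) retry=(0,0,0)
4. t1 LOAD -> counter=6 r=(6,6,0) succ=(0,1,0) retry=(0,0,0)
5. t1 CAS -> counter=7 r=(6,6,0) succ=(1,1,0) retry=(0,0,0)
6. t3 CAS -> counter=7 r=(6,6,0) succ=(1,1,0) retry=(0,0,1)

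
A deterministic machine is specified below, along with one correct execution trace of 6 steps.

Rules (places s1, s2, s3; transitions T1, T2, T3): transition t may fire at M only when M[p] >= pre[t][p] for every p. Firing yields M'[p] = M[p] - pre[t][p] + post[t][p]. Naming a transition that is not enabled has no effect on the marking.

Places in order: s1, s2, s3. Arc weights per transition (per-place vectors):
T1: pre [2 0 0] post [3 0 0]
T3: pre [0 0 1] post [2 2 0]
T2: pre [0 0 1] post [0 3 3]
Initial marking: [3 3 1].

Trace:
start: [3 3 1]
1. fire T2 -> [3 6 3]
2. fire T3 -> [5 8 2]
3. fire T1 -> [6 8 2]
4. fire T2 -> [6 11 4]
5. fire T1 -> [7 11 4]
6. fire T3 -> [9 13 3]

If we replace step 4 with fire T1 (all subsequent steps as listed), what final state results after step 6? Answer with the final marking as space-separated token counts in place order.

10 10 1

(re-executing from step 4 with the substitution; state before step 4: [6 8 2])
4. fire T1 -> [7 8 2]
5. fire T1 -> [8 8 2]
6. fire T3 -> [10 10 1]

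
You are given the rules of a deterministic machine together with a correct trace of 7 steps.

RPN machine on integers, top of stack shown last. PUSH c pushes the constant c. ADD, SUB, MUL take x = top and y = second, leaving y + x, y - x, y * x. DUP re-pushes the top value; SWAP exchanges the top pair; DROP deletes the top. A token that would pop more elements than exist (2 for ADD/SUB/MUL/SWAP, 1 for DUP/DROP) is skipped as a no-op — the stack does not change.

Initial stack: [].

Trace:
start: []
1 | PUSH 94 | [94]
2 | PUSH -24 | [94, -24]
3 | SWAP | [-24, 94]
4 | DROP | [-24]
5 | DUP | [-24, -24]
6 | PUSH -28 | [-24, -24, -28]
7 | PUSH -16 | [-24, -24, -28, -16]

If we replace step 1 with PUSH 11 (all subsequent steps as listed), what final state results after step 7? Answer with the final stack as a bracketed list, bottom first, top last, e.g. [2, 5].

[-24, -24, -28, -16]

(re-executing from step 1 with the substitution; state before step 1: [])
1 | PUSH 11 | [11]
2 | PUSH -24 | [11, -24]
3 | SWAP | [-24, 11]
4 | DROP | [-24]
5 | DUP | [-24, -24]
6 | PUSH -28 | [-24, -24, -28]
7 | PUSH -16 | [-24, -24, -28, -16]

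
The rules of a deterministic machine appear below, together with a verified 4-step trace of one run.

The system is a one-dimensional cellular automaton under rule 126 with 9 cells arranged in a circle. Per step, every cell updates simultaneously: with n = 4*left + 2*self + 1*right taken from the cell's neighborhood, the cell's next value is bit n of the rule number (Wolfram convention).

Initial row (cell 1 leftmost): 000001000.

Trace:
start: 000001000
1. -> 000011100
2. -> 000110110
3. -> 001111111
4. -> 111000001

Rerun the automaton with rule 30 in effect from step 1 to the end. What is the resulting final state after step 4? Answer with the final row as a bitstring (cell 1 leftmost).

(re-executing steps 1..4 under rule 30; state before step 1: 000001000)
1. -> 000011100
2. -> 000110010
3. -> 001101111
4. -> 111001000

111001000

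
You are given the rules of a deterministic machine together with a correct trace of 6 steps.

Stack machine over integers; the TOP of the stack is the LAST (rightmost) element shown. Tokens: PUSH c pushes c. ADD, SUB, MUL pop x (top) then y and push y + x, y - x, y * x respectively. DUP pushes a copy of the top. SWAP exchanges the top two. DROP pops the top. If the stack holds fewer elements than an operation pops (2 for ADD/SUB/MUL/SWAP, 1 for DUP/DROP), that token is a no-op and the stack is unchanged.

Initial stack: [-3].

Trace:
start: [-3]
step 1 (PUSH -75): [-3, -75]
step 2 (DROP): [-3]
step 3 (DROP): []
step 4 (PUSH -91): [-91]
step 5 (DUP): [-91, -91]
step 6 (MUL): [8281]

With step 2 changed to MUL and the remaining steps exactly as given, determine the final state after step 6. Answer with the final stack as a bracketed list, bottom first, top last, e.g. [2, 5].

[8281]

(re-executing from step 2 with the substitution; state before step 2: [-3, -75])
step 2 (MUL): [225]
step 3 (DROP): []
step 4 (PUSH -91): [-91]
step 5 (DUP): [-91, -91]
step 6 (MUL): [8281]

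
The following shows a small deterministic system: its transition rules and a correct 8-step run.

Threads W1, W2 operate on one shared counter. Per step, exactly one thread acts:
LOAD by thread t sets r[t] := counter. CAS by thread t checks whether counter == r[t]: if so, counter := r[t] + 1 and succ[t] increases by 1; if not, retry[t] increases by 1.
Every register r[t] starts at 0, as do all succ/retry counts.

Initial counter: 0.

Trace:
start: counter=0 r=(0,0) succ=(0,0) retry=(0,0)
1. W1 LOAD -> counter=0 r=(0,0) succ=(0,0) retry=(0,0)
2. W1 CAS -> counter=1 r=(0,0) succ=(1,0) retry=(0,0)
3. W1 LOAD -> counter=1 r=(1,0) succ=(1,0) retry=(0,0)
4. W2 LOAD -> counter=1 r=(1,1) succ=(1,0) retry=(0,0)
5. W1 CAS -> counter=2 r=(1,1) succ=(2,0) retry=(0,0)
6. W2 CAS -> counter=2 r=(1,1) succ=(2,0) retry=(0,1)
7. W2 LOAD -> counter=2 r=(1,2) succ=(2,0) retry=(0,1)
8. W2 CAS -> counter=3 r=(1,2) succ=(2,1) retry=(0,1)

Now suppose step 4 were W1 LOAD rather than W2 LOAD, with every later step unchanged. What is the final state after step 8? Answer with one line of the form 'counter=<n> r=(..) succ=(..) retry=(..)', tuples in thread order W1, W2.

(re-executing from step 4 with the substitution; state before step 4: counter=1 r=(1,0) succ=(1,0) retry=(0,0))
4. W1 LOAD -> counter=1 r=(1,0) succ=(1,0) retry=(0,0)
5. W1 CAS -> counter=2 r=(1,0) succ=(2,0) retry=(0,0)
6. W2 CAS -> counter=2 r=(1,0) succ=(2,0) retry=(0,1)
7. W2 LOAD -> counter=2 r=(1,2) succ=(2,0) retry=(0,1)
8. W2 CAS -> counter=3 r=(1,2) succ=(2,1) retry=(0,1)

counter=3 r=(1,2) succ=(2,1) retry=(0,1)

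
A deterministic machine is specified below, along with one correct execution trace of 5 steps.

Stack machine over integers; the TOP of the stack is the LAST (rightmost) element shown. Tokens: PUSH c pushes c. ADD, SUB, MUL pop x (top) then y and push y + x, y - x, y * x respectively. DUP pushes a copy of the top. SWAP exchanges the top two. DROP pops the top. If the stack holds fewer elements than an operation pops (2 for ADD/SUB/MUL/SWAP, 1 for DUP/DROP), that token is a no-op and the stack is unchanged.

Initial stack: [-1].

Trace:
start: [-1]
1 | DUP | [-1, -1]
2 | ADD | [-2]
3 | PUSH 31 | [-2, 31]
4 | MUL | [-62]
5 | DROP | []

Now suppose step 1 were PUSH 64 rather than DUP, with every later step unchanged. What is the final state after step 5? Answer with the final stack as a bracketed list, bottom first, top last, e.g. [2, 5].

(re-executing from step 1 with the substitution; state before step 1: [-1])
1 | PUSH 64 | [-1, 64]
2 | ADD | [63]
3 | PUSH 31 | [63, 31]
4 | MUL | [1953]
5 | DROP | []

[]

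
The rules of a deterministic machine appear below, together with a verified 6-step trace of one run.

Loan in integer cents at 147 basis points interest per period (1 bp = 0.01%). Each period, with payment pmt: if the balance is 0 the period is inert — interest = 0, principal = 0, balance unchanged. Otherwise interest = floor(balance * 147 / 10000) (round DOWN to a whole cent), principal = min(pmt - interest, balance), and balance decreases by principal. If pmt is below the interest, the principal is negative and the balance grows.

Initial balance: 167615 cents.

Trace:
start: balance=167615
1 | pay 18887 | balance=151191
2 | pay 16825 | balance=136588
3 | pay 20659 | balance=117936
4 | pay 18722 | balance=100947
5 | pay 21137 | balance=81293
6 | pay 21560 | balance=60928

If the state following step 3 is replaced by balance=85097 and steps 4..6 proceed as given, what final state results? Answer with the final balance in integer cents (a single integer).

26619

state after step 3 := balance=85097
4 | pay 18722 | balance=67625
5 | pay 21137 | balance=47482
6 | pay 21560 | balance=26619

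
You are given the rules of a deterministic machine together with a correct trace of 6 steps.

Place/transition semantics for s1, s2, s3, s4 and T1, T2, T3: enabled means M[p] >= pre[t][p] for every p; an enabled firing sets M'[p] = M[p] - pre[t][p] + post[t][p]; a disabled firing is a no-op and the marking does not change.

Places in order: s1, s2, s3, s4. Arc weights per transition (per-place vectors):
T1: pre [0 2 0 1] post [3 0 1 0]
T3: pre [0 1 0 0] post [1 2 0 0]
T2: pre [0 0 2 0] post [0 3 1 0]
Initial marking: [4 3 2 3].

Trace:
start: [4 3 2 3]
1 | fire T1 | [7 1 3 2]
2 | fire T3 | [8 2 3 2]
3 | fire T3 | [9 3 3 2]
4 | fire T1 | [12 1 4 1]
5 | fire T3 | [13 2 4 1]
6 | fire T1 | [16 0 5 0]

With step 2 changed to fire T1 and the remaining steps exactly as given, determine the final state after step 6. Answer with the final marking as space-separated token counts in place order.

(re-executing from step 2 with the substitution; state before step 2: [7 1 3 2])
2 | fire T1 | [7 1 3 2]
3 | fire T3 | [8 2 3 2]
4 | fire T1 | [11 0 4 1]
5 | fire T3 | [11 0 4 1]
6 | fire T1 | [11 0 4 1]

11 0 4 1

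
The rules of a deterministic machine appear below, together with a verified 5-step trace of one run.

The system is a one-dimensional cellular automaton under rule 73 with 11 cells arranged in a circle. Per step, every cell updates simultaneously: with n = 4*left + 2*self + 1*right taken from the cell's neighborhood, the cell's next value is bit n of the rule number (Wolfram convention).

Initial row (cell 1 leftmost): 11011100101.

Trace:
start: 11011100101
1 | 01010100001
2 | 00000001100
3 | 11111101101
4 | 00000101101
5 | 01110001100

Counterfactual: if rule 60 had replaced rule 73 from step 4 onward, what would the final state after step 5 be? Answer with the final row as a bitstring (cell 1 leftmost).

10000010110

(re-executing steps 4..5 under rule 60; state before step 4: 11111101101)
4 | 00000011011
5 | 10000010110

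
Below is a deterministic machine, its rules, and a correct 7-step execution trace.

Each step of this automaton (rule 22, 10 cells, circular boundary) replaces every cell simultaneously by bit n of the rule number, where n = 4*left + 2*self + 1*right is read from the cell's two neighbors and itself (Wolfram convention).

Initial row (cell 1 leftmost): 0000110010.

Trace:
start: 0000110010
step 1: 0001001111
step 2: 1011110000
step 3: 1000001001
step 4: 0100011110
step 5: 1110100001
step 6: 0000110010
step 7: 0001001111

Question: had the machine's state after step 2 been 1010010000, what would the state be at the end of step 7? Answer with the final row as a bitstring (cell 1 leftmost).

0100100000

state after step 2 := 1010010000
step 3: 1011111001
step 4: 0000000110
step 5: 0000001001
step 6: 1000011111
step 7: 0100100000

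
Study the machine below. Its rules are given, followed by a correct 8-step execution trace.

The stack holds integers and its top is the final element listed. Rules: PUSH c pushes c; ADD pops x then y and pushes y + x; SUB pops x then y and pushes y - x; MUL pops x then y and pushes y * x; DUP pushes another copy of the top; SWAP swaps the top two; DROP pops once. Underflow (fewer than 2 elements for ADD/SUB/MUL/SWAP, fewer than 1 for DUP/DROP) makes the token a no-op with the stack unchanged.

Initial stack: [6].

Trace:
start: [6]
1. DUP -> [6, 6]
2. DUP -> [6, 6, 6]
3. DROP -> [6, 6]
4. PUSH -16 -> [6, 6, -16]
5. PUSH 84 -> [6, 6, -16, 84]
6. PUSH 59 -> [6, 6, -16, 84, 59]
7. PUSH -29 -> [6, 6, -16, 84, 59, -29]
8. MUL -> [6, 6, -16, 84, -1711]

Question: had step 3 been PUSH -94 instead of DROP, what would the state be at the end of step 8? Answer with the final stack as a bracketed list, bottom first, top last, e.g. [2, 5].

[6, 6, 6, -94, -16, 84, -1711]

(re-executing from step 3 with the substitution; state before step 3: [6, 6, 6])
3. PUSH -94 -> [6, 6, 6, -94]
4. PUSH -16 -> [6, 6, 6, -94, -16]
5. PUSH 84 -> [6, 6, 6, -94, -16, 84]
6. PUSH 59 -> [6, 6, 6, -94, -16, 84, 59]
7. PUSH -29 -> [6, 6, 6, -94, -16, 84, 59, -29]
8. MUL -> [6, 6, 6, -94, -16, 84, -1711]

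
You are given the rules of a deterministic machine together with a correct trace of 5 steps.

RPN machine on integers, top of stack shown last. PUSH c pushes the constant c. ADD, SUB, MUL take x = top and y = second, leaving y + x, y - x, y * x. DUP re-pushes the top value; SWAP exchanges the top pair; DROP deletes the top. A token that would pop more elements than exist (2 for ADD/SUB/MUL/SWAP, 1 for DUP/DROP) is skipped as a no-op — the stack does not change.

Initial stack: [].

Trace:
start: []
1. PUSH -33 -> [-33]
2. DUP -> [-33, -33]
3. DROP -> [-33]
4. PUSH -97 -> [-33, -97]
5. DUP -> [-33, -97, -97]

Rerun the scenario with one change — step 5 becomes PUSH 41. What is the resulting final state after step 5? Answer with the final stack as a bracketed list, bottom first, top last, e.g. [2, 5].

[-33, -97, 41]

(re-executing from step 5 with the substitution; state before step 5: [-33, -97])
5. PUSH 41 -> [-33, -97, 41]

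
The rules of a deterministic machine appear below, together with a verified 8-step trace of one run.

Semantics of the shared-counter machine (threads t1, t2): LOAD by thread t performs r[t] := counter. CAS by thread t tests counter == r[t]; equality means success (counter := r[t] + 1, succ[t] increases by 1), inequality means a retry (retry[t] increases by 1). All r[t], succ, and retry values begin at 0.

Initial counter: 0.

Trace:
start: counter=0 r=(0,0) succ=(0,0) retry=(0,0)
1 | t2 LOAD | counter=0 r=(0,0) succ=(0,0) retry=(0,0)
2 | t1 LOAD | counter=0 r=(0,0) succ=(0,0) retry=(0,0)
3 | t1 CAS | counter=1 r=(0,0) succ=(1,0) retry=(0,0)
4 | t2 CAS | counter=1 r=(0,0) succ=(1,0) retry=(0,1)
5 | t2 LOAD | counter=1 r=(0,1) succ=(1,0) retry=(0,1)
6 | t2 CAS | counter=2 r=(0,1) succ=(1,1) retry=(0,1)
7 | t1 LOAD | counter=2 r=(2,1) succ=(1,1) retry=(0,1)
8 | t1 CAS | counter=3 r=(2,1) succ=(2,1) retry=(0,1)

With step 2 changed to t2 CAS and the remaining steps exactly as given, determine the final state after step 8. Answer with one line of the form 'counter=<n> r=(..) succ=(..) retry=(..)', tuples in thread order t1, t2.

(re-executing from step 2 with the substitution; state before step 2: counter=0 r=(0,0) succ=(0,0) retry=(0,0))
2 | t2 CAS | counter=1 r=(0,0) succ=(0,1) retry=(0,0)
3 | t1 CAS | counter=1 r=(0,0) succ=(0,1) retry=(1,0)
4 | t2 CAS | counter=1 r=(0,0) succ=(0,1) retry=(1,1)
5 | t2 LOAD | counter=1 r=(0,1) succ=(0,1) retry=(1,1)
6 | t2 CAS | counter=2 r=(0,1) succ=(0,2) retry=(1,1)
7 | t1 LOAD | counter=2 r=(2,1) succ=(0,2) retry=(1,1)
8 | t1 CAS | counter=3 r=(2,1) succ=(1,2) retry=(1,1)

counter=3 r=(2,1) succ=(1,2) retry=(1,1)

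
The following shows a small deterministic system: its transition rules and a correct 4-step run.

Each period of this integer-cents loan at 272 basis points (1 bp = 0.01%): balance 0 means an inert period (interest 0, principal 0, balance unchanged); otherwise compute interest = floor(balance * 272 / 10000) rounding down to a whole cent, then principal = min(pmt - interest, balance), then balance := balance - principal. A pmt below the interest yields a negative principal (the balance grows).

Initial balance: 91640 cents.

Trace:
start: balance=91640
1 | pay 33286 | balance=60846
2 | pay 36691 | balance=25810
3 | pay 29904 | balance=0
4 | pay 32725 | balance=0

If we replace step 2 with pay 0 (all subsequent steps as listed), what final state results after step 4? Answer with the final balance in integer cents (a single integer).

(re-executing from step 2 with the substitution; state before step 2: balance=60846)
2 | pay 0 | balance=62501
3 | pay 29904 | balance=34297
4 | pay 32725 | balance=2504

2504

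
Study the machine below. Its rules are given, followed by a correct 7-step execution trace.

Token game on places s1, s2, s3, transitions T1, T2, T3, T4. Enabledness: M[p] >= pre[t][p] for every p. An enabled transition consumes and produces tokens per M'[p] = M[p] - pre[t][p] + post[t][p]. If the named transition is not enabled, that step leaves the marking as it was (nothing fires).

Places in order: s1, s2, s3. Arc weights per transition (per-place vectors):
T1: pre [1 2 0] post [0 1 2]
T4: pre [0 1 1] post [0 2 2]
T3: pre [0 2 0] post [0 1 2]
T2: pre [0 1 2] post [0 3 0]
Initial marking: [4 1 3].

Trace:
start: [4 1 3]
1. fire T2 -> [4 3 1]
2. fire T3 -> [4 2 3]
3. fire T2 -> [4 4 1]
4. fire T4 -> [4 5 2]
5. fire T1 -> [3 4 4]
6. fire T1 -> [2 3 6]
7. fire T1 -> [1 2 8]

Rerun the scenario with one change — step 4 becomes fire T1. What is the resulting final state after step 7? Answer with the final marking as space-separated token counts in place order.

1 1 7

(re-executing from step 4 with the substitution; state before step 4: [4 4 1])
4. fire T1 -> [3 3 3]
5. fire T1 -> [2 2 5]
6. fire T1 -> [1 1 7]
7. fire T1 -> [1 1 7]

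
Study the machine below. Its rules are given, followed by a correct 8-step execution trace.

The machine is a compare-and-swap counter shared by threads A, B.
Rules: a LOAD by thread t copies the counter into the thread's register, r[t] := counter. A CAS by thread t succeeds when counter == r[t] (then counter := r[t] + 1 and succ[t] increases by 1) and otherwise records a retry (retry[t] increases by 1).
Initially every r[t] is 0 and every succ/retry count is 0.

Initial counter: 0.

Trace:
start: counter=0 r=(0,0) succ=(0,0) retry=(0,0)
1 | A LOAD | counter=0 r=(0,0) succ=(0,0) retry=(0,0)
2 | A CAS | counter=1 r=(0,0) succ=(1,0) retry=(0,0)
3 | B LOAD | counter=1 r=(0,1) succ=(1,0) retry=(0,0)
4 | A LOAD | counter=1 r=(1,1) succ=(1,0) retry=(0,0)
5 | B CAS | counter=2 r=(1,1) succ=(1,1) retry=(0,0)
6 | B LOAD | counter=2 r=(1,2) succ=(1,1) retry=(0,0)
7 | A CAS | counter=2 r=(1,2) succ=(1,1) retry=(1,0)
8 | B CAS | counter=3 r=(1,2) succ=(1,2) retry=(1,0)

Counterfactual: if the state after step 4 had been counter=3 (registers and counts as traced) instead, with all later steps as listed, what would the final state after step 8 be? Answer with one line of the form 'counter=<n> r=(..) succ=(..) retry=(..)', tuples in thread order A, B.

state after step 4 := counter=3 r=(1,1) succ=(1,0) retry=(0,0)
5 | B CAS | counter=3 r=(1,1) succ=(1,0) retry=(0,1)
6 | B LOAD | counter=3 r=(1,3) succ=(1,0) retry=(0,1)
7 | A CAS | counter=3 r=(1,3) succ=(1,0) retry=(1,1)
8 | B CAS | counter=4 r=(1,3) succ=(1,1) retry=(1,1)

counter=4 r=(1,3) succ=(1,1) retry=(1,1)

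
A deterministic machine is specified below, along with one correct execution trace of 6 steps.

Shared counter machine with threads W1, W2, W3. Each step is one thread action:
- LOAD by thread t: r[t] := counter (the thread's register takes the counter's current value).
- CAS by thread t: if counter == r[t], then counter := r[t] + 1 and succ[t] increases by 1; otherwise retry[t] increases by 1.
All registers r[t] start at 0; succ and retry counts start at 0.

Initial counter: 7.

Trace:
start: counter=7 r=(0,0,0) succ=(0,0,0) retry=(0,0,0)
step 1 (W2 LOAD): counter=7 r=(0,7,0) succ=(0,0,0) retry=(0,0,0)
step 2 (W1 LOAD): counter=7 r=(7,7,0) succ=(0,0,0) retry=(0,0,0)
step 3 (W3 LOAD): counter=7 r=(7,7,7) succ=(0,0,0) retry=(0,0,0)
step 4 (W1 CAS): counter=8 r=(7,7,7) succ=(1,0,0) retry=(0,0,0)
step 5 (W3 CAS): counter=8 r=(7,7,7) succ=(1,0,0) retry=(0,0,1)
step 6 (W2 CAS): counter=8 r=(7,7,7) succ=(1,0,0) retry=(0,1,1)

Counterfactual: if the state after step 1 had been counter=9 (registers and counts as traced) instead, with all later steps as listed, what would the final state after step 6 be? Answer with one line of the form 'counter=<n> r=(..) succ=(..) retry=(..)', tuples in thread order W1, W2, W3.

counter=10 r=(9,7,9) succ=(1,0,0) retry=(0,1,1)

state after step 1 := counter=9 r=(0,7,0) succ=(0,0,0) retry=(0,0,0)
step 2 (W1 LOAD): counter=9 r=(9,7,0) succ=(0,0,0) retry=(0,0,0)
step 3 (W3 LOAD): counter=9 r=(9,7,9) succ=(0,0,0) retry=(0,0,0)
step 4 (W1 CAS): counter=10 r=(9,7,9) succ=(1,0,0) retry=(0,0,0)
step 5 (W3 CAS): counter=10 r=(9,7,9) succ=(1,0,0) retry=(0,0,1)
step 6 (W2 CAS): counter=10 r=(9,7,9) succ=(1,0,0) retry=(0,1,1)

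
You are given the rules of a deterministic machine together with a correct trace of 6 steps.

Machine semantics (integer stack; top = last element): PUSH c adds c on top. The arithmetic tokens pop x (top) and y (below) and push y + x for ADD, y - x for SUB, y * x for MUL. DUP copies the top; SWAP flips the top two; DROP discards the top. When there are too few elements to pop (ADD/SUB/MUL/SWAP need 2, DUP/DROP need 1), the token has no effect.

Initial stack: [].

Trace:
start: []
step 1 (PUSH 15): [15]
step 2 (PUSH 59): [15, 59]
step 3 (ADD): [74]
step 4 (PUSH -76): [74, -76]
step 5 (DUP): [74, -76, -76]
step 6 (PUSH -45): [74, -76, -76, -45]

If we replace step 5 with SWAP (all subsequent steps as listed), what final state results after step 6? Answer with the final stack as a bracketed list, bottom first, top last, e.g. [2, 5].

[-76, 74, -45]

(re-executing from step 5 with the substitution; state before step 5: [74, -76])
step 5 (SWAP): [-76, 74]
step 6 (PUSH -45): [-76, 74, -45]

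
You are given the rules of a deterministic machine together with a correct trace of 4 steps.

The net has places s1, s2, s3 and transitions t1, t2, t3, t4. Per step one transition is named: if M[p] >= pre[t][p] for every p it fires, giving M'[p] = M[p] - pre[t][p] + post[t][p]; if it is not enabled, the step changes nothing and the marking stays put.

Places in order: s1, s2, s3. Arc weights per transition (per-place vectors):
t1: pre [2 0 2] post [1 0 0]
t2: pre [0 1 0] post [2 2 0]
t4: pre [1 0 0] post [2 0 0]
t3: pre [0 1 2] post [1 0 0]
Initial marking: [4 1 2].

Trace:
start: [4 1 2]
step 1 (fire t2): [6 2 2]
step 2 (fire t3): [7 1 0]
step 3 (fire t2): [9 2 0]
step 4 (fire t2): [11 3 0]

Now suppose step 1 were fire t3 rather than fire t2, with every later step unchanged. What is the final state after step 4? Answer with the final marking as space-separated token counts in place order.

(re-executing from step 1 with the substitution; state before step 1: [4 1 2])
step 1 (fire t3): [5 0 0]
step 2 (fire t3): [5 0 0]
step 3 (fire t2): [5 0 0]
step 4 (fire t2): [5 0 0]

5 0 0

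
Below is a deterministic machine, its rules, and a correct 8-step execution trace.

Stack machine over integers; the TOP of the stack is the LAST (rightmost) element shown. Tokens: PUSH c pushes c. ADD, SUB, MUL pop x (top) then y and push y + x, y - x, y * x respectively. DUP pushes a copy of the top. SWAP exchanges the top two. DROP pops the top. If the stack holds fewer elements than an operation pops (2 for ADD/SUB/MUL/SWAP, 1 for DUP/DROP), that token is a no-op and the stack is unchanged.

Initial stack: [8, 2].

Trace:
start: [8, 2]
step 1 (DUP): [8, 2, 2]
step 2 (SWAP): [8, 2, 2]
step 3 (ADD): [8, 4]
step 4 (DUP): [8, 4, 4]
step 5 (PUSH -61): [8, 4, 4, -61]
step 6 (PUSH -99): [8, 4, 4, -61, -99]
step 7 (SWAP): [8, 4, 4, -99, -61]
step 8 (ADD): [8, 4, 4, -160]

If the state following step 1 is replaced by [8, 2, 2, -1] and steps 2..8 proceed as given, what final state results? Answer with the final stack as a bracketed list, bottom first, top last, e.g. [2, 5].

state after step 1 := [8, 2, 2, -1]
step 2 (SWAP): [8, 2, -1, 2]
step 3 (ADD): [8, 2, 1]
step 4 (DUP): [8, 2, 1, 1]
step 5 (PUSH -61): [8, 2, 1, 1, -61]
step 6 (PUSH -99): [8, 2, 1, 1, -61, -99]
step 7 (SWAP): [8, 2, 1, 1, -99, -61]
step 8 (ADD): [8, 2, 1, 1, -160]

[8, 2, 1, 1, -160]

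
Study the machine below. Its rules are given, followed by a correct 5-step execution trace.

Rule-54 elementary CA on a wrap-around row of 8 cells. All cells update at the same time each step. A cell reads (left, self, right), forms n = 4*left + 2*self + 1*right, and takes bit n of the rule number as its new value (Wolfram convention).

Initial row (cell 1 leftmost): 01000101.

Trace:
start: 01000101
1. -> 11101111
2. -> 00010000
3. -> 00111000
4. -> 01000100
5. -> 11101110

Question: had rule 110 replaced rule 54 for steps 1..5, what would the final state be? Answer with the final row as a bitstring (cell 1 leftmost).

(re-executing steps 1..5 under rule 110; state before step 1: 01000101)
1. -> 11001111
2. -> 01011000
3. -> 11111000
4. -> 10001001
5. -> 10011011

10011011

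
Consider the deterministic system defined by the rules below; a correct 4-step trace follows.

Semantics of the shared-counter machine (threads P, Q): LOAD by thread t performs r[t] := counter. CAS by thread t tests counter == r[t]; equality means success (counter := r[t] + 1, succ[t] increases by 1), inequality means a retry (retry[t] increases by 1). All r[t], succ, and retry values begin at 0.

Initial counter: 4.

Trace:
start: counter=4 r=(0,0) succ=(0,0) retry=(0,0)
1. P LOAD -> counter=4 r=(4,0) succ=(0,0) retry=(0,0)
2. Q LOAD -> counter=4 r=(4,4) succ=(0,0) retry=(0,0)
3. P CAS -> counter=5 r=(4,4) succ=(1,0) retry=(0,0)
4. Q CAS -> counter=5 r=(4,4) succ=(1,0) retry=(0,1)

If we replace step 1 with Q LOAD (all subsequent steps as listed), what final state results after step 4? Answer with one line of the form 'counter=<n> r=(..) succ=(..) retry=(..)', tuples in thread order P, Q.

(re-executing from step 1 with the substitution; state before step 1: counter=4 r=(0,0) succ=(0,0) retry=(0,0))
1. Q LOAD -> counter=4 r=(0,4) succ=(0,0) retry=(0,0)
2. Q LOAD -> counter=4 r=(0,4) succ=(0,0) retry=(0,0)
3. P CAS -> counter=4 r=(0,4) succ=(0,0) retry=(1,0)
4. Q CAS -> counter=5 r=(0,4) succ=(0,1) retry=(1,0)

counter=5 r=(0,4) succ=(0,1) retry=(1,0)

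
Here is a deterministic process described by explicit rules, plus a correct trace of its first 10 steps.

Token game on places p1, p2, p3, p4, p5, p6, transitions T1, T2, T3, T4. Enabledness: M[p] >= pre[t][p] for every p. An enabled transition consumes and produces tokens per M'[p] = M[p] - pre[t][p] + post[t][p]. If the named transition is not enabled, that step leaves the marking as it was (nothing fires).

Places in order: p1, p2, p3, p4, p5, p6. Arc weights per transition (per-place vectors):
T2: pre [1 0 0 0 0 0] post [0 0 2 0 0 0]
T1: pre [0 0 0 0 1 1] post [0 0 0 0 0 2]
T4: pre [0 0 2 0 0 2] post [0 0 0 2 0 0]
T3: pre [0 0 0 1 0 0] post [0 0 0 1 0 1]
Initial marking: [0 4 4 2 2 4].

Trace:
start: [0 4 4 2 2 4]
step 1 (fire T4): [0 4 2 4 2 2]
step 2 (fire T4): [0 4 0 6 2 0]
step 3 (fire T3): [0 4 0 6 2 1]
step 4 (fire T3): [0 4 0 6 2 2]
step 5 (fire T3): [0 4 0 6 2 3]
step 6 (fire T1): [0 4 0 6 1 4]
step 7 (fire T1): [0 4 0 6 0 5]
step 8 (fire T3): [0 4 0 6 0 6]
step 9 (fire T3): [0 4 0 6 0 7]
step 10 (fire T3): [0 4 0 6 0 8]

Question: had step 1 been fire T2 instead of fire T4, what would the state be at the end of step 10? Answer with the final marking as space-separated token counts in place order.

(re-executing from step 1 with the substitution; state before step 1: [0 4 4 2 2 4])
step 1 (fire T2): [0 4 4 2 2 4]
step 2 (fire T4): [0 4 2 4 2 2]
step 3 (fire T3): [0 4 2 4 2 3]
step 4 (fire T3): [0 4 2 4 2 4]
step 5 (fire T3): [0 4 2 4 2 5]
step 6 (fire T1): [0 4 2 4 1 6]
step 7 (fire T1): [0 4 2 4 0 7]
step 8 (fire T3): [0 4 2 4 0 8]
step 9 (fire T3): [0 4 2 4 0 9]
step 10 (fire T3): [0 4 2 4 0 10]

0 4 2 4 0 10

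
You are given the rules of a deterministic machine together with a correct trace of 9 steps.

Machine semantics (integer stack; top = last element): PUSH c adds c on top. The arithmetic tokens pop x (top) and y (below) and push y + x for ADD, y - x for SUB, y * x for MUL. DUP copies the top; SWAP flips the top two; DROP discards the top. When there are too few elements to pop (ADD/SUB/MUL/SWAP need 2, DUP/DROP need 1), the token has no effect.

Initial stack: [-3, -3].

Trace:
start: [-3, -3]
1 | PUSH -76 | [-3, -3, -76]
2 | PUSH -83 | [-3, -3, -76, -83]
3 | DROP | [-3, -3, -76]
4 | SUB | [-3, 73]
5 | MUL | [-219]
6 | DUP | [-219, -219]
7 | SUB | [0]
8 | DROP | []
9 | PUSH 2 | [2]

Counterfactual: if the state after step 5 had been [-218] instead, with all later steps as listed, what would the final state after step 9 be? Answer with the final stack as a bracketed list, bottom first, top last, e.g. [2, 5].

[2]

state after step 5 := [-218]
6 | DUP | [-218, -218]
7 | SUB | [0]
8 | DROP | []
9 | PUSH 2 | [2]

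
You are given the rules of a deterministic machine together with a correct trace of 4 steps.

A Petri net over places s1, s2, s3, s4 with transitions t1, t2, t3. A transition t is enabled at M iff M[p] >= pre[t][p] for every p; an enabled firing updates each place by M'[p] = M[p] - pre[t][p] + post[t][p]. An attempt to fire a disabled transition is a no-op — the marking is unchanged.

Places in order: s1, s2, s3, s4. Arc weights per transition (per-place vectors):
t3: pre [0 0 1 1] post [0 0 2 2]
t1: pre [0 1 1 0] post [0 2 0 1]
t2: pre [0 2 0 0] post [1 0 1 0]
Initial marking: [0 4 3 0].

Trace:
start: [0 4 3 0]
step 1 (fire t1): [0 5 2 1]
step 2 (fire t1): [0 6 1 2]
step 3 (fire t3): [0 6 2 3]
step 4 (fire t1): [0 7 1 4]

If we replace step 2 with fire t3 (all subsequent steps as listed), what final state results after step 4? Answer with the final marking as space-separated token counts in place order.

(re-executing from step 2 with the substitution; state before step 2: [0 5 2 1])
step 2 (fire t3): [0 5 3 2]
step 3 (fire t3): [0 5 4 3]
step 4 (fire t1): [0 6 3 4]

0 6 3 4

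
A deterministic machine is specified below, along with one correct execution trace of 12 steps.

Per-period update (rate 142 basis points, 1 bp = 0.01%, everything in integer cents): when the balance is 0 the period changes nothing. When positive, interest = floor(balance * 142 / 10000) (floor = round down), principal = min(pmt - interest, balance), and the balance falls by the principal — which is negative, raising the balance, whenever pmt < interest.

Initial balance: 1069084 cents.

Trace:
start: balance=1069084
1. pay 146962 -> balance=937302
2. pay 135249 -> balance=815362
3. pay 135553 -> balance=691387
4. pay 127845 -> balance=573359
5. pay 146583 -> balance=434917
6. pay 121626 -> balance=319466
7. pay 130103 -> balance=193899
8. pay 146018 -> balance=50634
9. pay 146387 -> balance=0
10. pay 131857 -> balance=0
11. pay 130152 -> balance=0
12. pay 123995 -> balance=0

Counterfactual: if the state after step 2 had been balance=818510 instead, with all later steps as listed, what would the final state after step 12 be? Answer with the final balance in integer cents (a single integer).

0

state after step 2 := balance=818510
3. pay 135553 -> balance=694579
4. pay 127845 -> balance=576597
5. pay 146583 -> balance=438201
6. pay 121626 -> balance=322797
7. pay 130103 -> balance=197277
8. pay 146018 -> balance=54060
9. pay 146387 -> balance=0
10. pay 131857 -> balance=0
11. pay 130152 -> balance=0
12. pay 123995 -> balance=0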